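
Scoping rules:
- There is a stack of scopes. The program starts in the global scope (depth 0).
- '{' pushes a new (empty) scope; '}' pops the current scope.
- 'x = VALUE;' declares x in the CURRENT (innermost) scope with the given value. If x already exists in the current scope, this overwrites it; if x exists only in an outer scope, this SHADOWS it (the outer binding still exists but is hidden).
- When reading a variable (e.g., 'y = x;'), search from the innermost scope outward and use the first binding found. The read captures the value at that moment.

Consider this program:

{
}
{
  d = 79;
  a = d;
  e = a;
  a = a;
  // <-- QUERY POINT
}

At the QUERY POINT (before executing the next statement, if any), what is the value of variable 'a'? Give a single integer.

Step 1: enter scope (depth=1)
Step 2: exit scope (depth=0)
Step 3: enter scope (depth=1)
Step 4: declare d=79 at depth 1
Step 5: declare a=(read d)=79 at depth 1
Step 6: declare e=(read a)=79 at depth 1
Step 7: declare a=(read a)=79 at depth 1
Visible at query point: a=79 d=79 e=79

Answer: 79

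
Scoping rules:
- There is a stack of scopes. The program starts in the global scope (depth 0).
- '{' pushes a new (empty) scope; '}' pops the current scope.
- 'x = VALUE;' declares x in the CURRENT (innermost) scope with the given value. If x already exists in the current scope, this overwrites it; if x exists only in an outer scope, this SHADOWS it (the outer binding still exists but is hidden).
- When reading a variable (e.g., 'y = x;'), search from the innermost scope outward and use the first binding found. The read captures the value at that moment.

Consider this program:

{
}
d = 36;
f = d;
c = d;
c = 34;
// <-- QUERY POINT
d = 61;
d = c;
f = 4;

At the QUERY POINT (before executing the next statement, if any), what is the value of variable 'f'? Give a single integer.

Step 1: enter scope (depth=1)
Step 2: exit scope (depth=0)
Step 3: declare d=36 at depth 0
Step 4: declare f=(read d)=36 at depth 0
Step 5: declare c=(read d)=36 at depth 0
Step 6: declare c=34 at depth 0
Visible at query point: c=34 d=36 f=36

Answer: 36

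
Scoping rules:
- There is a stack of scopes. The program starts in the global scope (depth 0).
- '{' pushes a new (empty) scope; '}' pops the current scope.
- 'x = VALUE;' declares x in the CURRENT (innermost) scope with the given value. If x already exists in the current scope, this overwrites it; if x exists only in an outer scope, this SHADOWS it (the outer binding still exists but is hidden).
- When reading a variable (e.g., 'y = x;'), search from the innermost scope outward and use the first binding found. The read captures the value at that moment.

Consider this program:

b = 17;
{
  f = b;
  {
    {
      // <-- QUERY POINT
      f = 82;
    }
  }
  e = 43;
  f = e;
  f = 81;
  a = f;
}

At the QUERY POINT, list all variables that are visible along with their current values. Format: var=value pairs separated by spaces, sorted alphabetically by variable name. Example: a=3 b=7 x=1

Step 1: declare b=17 at depth 0
Step 2: enter scope (depth=1)
Step 3: declare f=(read b)=17 at depth 1
Step 4: enter scope (depth=2)
Step 5: enter scope (depth=3)
Visible at query point: b=17 f=17

Answer: b=17 f=17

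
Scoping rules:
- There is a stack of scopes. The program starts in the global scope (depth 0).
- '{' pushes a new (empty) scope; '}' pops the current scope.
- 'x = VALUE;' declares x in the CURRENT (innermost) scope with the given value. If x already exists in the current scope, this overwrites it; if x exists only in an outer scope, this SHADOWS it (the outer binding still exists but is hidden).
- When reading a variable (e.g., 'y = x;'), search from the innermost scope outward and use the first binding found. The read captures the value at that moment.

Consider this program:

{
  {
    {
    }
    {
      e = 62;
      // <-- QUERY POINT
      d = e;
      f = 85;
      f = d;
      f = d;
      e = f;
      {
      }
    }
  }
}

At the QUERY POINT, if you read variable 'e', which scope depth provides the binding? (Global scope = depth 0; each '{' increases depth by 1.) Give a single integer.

Step 1: enter scope (depth=1)
Step 2: enter scope (depth=2)
Step 3: enter scope (depth=3)
Step 4: exit scope (depth=2)
Step 5: enter scope (depth=3)
Step 6: declare e=62 at depth 3
Visible at query point: e=62

Answer: 3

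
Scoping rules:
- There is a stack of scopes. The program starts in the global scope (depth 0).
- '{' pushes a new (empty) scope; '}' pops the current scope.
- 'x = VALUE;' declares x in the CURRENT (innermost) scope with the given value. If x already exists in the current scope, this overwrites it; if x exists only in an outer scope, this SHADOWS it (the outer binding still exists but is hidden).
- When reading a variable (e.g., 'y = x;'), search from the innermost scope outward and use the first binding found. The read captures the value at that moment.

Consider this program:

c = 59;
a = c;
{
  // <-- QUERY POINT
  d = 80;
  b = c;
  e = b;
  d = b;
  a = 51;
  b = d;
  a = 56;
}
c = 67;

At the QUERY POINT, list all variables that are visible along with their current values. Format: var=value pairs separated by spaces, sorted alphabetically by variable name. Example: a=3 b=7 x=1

Step 1: declare c=59 at depth 0
Step 2: declare a=(read c)=59 at depth 0
Step 3: enter scope (depth=1)
Visible at query point: a=59 c=59

Answer: a=59 c=59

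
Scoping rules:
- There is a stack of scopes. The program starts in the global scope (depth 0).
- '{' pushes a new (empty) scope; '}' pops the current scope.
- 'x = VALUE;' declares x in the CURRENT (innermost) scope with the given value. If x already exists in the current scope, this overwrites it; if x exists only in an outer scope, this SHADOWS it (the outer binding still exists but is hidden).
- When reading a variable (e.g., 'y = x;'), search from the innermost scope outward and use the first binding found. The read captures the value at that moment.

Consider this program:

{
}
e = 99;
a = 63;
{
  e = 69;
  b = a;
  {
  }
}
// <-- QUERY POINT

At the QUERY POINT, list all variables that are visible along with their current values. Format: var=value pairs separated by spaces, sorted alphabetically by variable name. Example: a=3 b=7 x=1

Answer: a=63 e=99

Derivation:
Step 1: enter scope (depth=1)
Step 2: exit scope (depth=0)
Step 3: declare e=99 at depth 0
Step 4: declare a=63 at depth 0
Step 5: enter scope (depth=1)
Step 6: declare e=69 at depth 1
Step 7: declare b=(read a)=63 at depth 1
Step 8: enter scope (depth=2)
Step 9: exit scope (depth=1)
Step 10: exit scope (depth=0)
Visible at query point: a=63 e=99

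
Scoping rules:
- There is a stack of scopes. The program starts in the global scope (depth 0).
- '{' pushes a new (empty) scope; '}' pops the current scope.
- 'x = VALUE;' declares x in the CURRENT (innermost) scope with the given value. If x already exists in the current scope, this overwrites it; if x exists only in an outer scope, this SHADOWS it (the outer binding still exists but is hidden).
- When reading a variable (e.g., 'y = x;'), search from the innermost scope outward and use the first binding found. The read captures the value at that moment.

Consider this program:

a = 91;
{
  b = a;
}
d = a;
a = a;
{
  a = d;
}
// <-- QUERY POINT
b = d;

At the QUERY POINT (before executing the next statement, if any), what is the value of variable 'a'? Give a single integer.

Answer: 91

Derivation:
Step 1: declare a=91 at depth 0
Step 2: enter scope (depth=1)
Step 3: declare b=(read a)=91 at depth 1
Step 4: exit scope (depth=0)
Step 5: declare d=(read a)=91 at depth 0
Step 6: declare a=(read a)=91 at depth 0
Step 7: enter scope (depth=1)
Step 8: declare a=(read d)=91 at depth 1
Step 9: exit scope (depth=0)
Visible at query point: a=91 d=91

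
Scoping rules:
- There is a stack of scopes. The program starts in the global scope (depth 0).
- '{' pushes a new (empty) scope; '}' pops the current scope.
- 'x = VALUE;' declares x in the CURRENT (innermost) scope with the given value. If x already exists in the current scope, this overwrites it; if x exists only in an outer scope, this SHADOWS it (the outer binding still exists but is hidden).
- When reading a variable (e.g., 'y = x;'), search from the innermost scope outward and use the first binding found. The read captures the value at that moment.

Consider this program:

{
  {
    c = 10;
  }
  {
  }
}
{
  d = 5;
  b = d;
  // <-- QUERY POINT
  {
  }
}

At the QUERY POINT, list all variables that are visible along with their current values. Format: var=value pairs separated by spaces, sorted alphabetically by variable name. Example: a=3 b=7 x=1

Step 1: enter scope (depth=1)
Step 2: enter scope (depth=2)
Step 3: declare c=10 at depth 2
Step 4: exit scope (depth=1)
Step 5: enter scope (depth=2)
Step 6: exit scope (depth=1)
Step 7: exit scope (depth=0)
Step 8: enter scope (depth=1)
Step 9: declare d=5 at depth 1
Step 10: declare b=(read d)=5 at depth 1
Visible at query point: b=5 d=5

Answer: b=5 d=5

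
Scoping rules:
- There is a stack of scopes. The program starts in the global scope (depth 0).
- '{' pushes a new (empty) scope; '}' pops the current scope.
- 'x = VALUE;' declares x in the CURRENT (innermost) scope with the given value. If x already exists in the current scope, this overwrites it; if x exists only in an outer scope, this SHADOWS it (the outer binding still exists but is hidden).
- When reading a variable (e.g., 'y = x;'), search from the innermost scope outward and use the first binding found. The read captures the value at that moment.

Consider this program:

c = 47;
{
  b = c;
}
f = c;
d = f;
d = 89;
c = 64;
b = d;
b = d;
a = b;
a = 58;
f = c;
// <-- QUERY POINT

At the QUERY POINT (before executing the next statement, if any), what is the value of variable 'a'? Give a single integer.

Step 1: declare c=47 at depth 0
Step 2: enter scope (depth=1)
Step 3: declare b=(read c)=47 at depth 1
Step 4: exit scope (depth=0)
Step 5: declare f=(read c)=47 at depth 0
Step 6: declare d=(read f)=47 at depth 0
Step 7: declare d=89 at depth 0
Step 8: declare c=64 at depth 0
Step 9: declare b=(read d)=89 at depth 0
Step 10: declare b=(read d)=89 at depth 0
Step 11: declare a=(read b)=89 at depth 0
Step 12: declare a=58 at depth 0
Step 13: declare f=(read c)=64 at depth 0
Visible at query point: a=58 b=89 c=64 d=89 f=64

Answer: 58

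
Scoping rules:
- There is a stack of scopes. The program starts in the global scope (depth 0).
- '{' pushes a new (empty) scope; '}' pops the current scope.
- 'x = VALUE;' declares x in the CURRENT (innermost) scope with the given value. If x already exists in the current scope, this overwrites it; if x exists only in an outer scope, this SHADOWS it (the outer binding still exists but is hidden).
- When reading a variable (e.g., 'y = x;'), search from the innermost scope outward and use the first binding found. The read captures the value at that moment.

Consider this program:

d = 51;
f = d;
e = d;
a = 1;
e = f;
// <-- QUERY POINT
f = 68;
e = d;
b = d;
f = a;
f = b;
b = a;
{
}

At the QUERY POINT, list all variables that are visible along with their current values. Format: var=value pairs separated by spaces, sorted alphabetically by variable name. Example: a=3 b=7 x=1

Step 1: declare d=51 at depth 0
Step 2: declare f=(read d)=51 at depth 0
Step 3: declare e=(read d)=51 at depth 0
Step 4: declare a=1 at depth 0
Step 5: declare e=(read f)=51 at depth 0
Visible at query point: a=1 d=51 e=51 f=51

Answer: a=1 d=51 e=51 f=51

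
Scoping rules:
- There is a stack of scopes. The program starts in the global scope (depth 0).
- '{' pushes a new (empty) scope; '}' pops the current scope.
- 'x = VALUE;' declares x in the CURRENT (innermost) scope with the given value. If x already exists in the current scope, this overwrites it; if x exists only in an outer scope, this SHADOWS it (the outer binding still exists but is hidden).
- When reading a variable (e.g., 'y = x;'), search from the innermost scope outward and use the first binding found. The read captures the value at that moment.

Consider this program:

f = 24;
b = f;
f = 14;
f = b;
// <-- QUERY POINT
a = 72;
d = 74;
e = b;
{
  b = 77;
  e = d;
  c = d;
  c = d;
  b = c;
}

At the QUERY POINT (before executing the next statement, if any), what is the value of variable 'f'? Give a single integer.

Step 1: declare f=24 at depth 0
Step 2: declare b=(read f)=24 at depth 0
Step 3: declare f=14 at depth 0
Step 4: declare f=(read b)=24 at depth 0
Visible at query point: b=24 f=24

Answer: 24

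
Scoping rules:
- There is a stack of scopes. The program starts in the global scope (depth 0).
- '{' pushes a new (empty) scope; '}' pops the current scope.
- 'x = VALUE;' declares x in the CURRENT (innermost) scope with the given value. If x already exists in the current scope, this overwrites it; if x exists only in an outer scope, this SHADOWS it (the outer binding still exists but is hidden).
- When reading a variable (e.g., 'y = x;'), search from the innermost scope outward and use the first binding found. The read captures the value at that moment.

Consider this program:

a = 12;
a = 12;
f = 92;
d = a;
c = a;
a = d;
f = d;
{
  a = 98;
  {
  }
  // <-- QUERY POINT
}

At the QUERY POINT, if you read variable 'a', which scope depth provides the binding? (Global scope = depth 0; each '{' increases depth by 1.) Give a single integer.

Step 1: declare a=12 at depth 0
Step 2: declare a=12 at depth 0
Step 3: declare f=92 at depth 0
Step 4: declare d=(read a)=12 at depth 0
Step 5: declare c=(read a)=12 at depth 0
Step 6: declare a=(read d)=12 at depth 0
Step 7: declare f=(read d)=12 at depth 0
Step 8: enter scope (depth=1)
Step 9: declare a=98 at depth 1
Step 10: enter scope (depth=2)
Step 11: exit scope (depth=1)
Visible at query point: a=98 c=12 d=12 f=12

Answer: 1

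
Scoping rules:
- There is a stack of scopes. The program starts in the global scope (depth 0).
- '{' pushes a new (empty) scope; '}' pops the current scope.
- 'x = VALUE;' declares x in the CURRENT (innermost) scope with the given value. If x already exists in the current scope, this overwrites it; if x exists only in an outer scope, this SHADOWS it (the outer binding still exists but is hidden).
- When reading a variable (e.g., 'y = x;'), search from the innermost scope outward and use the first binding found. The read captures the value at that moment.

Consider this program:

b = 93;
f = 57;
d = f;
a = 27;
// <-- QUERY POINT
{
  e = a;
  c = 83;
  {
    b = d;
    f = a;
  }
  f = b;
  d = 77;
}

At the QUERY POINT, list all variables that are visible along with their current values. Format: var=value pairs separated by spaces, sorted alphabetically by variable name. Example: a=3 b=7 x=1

Step 1: declare b=93 at depth 0
Step 2: declare f=57 at depth 0
Step 3: declare d=(read f)=57 at depth 0
Step 4: declare a=27 at depth 0
Visible at query point: a=27 b=93 d=57 f=57

Answer: a=27 b=93 d=57 f=57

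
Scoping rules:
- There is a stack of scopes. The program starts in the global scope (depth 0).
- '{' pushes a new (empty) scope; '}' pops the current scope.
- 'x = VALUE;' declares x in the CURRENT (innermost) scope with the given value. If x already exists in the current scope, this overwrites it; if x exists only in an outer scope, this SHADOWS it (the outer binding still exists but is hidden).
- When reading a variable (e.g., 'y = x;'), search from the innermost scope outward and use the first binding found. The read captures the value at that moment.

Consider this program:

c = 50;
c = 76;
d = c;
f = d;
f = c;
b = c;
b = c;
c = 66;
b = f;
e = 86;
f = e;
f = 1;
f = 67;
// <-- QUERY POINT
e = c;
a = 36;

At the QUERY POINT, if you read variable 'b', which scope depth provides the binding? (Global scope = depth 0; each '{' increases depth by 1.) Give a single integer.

Answer: 0

Derivation:
Step 1: declare c=50 at depth 0
Step 2: declare c=76 at depth 0
Step 3: declare d=(read c)=76 at depth 0
Step 4: declare f=(read d)=76 at depth 0
Step 5: declare f=(read c)=76 at depth 0
Step 6: declare b=(read c)=76 at depth 0
Step 7: declare b=(read c)=76 at depth 0
Step 8: declare c=66 at depth 0
Step 9: declare b=(read f)=76 at depth 0
Step 10: declare e=86 at depth 0
Step 11: declare f=(read e)=86 at depth 0
Step 12: declare f=1 at depth 0
Step 13: declare f=67 at depth 0
Visible at query point: b=76 c=66 d=76 e=86 f=67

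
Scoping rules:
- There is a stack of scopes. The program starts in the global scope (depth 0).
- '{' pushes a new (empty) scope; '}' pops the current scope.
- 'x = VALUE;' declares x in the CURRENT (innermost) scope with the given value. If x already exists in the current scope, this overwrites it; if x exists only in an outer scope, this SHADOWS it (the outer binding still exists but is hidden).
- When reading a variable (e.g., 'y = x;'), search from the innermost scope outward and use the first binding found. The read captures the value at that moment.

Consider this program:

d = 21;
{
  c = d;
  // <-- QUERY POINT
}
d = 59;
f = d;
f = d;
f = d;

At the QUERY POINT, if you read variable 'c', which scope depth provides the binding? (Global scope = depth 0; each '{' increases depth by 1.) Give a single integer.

Step 1: declare d=21 at depth 0
Step 2: enter scope (depth=1)
Step 3: declare c=(read d)=21 at depth 1
Visible at query point: c=21 d=21

Answer: 1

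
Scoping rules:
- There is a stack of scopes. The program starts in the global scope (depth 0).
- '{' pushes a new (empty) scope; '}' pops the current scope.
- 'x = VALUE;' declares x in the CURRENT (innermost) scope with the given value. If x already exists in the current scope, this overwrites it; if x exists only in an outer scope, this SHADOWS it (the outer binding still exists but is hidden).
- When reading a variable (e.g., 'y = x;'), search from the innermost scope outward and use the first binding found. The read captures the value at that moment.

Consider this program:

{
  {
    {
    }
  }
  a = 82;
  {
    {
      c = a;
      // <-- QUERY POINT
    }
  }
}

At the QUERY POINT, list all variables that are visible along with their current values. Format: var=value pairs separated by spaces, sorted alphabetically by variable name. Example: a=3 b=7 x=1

Answer: a=82 c=82

Derivation:
Step 1: enter scope (depth=1)
Step 2: enter scope (depth=2)
Step 3: enter scope (depth=3)
Step 4: exit scope (depth=2)
Step 5: exit scope (depth=1)
Step 6: declare a=82 at depth 1
Step 7: enter scope (depth=2)
Step 8: enter scope (depth=3)
Step 9: declare c=(read a)=82 at depth 3
Visible at query point: a=82 c=82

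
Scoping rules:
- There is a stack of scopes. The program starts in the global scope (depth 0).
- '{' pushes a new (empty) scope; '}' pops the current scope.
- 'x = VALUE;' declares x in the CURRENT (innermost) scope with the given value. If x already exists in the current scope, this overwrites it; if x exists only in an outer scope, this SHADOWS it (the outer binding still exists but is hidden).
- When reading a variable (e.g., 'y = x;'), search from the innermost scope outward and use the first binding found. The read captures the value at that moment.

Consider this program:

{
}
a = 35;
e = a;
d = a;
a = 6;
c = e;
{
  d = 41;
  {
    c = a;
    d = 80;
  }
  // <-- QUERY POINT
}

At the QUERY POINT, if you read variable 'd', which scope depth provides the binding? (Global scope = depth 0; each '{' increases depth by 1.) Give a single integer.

Step 1: enter scope (depth=1)
Step 2: exit scope (depth=0)
Step 3: declare a=35 at depth 0
Step 4: declare e=(read a)=35 at depth 0
Step 5: declare d=(read a)=35 at depth 0
Step 6: declare a=6 at depth 0
Step 7: declare c=(read e)=35 at depth 0
Step 8: enter scope (depth=1)
Step 9: declare d=41 at depth 1
Step 10: enter scope (depth=2)
Step 11: declare c=(read a)=6 at depth 2
Step 12: declare d=80 at depth 2
Step 13: exit scope (depth=1)
Visible at query point: a=6 c=35 d=41 e=35

Answer: 1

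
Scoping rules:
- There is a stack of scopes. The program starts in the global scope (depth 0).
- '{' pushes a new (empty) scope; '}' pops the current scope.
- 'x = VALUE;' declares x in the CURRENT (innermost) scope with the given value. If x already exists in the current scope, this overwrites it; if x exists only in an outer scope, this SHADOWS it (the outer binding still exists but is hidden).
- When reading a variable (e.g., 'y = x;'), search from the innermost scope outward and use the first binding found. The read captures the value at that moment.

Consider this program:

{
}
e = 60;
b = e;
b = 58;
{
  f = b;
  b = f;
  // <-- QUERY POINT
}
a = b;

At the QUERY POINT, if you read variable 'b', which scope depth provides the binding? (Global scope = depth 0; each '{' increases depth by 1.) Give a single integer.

Step 1: enter scope (depth=1)
Step 2: exit scope (depth=0)
Step 3: declare e=60 at depth 0
Step 4: declare b=(read e)=60 at depth 0
Step 5: declare b=58 at depth 0
Step 6: enter scope (depth=1)
Step 7: declare f=(read b)=58 at depth 1
Step 8: declare b=(read f)=58 at depth 1
Visible at query point: b=58 e=60 f=58

Answer: 1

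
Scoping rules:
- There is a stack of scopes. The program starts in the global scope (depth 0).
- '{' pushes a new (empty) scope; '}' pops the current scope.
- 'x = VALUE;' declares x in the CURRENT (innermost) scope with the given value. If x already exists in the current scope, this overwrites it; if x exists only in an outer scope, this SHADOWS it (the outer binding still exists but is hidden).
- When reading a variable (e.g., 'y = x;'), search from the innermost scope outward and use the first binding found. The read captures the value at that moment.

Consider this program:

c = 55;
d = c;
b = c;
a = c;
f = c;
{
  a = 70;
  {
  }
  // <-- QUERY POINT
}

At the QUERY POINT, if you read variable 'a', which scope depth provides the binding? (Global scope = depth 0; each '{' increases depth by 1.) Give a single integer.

Step 1: declare c=55 at depth 0
Step 2: declare d=(read c)=55 at depth 0
Step 3: declare b=(read c)=55 at depth 0
Step 4: declare a=(read c)=55 at depth 0
Step 5: declare f=(read c)=55 at depth 0
Step 6: enter scope (depth=1)
Step 7: declare a=70 at depth 1
Step 8: enter scope (depth=2)
Step 9: exit scope (depth=1)
Visible at query point: a=70 b=55 c=55 d=55 f=55

Answer: 1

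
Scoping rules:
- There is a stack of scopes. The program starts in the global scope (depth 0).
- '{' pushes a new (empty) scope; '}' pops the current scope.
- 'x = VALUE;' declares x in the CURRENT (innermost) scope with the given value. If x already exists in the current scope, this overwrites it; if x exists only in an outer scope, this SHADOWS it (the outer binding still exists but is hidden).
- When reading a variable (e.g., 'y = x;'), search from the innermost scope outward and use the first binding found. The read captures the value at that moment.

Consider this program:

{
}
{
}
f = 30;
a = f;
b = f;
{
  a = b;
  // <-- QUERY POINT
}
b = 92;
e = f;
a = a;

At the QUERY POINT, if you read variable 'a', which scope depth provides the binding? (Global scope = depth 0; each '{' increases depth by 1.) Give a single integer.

Step 1: enter scope (depth=1)
Step 2: exit scope (depth=0)
Step 3: enter scope (depth=1)
Step 4: exit scope (depth=0)
Step 5: declare f=30 at depth 0
Step 6: declare a=(read f)=30 at depth 0
Step 7: declare b=(read f)=30 at depth 0
Step 8: enter scope (depth=1)
Step 9: declare a=(read b)=30 at depth 1
Visible at query point: a=30 b=30 f=30

Answer: 1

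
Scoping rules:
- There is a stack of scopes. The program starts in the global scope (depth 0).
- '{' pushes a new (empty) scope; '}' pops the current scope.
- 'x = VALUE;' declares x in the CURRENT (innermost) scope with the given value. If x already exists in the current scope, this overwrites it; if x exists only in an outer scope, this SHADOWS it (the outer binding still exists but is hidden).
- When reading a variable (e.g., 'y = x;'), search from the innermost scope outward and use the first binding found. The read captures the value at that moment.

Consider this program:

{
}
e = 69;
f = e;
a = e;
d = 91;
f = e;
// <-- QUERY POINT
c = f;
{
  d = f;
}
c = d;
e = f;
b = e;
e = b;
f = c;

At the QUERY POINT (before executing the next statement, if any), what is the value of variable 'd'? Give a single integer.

Step 1: enter scope (depth=1)
Step 2: exit scope (depth=0)
Step 3: declare e=69 at depth 0
Step 4: declare f=(read e)=69 at depth 0
Step 5: declare a=(read e)=69 at depth 0
Step 6: declare d=91 at depth 0
Step 7: declare f=(read e)=69 at depth 0
Visible at query point: a=69 d=91 e=69 f=69

Answer: 91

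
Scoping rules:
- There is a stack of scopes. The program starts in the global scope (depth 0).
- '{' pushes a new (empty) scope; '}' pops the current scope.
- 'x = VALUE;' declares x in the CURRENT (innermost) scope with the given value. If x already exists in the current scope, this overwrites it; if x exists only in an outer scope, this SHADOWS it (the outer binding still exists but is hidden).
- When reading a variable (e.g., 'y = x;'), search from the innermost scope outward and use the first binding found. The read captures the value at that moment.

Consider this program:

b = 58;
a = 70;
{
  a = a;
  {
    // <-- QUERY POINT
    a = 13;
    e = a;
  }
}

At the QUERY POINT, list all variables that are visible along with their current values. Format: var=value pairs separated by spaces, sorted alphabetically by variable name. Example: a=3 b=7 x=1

Answer: a=70 b=58

Derivation:
Step 1: declare b=58 at depth 0
Step 2: declare a=70 at depth 0
Step 3: enter scope (depth=1)
Step 4: declare a=(read a)=70 at depth 1
Step 5: enter scope (depth=2)
Visible at query point: a=70 b=58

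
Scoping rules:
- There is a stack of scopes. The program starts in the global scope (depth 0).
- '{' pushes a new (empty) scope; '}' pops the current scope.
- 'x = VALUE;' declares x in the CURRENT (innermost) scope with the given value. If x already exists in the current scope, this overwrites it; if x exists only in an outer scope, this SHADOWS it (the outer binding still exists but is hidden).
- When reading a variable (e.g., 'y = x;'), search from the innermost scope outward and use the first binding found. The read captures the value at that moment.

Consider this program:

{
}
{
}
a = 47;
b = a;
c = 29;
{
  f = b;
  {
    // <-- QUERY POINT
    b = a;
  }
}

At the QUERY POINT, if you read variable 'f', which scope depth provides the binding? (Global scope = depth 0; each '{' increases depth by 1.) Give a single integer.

Step 1: enter scope (depth=1)
Step 2: exit scope (depth=0)
Step 3: enter scope (depth=1)
Step 4: exit scope (depth=0)
Step 5: declare a=47 at depth 0
Step 6: declare b=(read a)=47 at depth 0
Step 7: declare c=29 at depth 0
Step 8: enter scope (depth=1)
Step 9: declare f=(read b)=47 at depth 1
Step 10: enter scope (depth=2)
Visible at query point: a=47 b=47 c=29 f=47

Answer: 1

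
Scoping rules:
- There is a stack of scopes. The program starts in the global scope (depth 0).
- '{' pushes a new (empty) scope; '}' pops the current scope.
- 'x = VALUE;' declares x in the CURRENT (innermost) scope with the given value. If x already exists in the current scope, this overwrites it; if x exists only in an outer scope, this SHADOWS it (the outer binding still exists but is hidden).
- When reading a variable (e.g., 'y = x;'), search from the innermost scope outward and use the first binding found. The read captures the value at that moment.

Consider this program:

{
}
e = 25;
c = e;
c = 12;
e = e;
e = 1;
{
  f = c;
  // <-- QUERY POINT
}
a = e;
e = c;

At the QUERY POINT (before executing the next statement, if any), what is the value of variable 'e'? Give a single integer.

Answer: 1

Derivation:
Step 1: enter scope (depth=1)
Step 2: exit scope (depth=0)
Step 3: declare e=25 at depth 0
Step 4: declare c=(read e)=25 at depth 0
Step 5: declare c=12 at depth 0
Step 6: declare e=(read e)=25 at depth 0
Step 7: declare e=1 at depth 0
Step 8: enter scope (depth=1)
Step 9: declare f=(read c)=12 at depth 1
Visible at query point: c=12 e=1 f=12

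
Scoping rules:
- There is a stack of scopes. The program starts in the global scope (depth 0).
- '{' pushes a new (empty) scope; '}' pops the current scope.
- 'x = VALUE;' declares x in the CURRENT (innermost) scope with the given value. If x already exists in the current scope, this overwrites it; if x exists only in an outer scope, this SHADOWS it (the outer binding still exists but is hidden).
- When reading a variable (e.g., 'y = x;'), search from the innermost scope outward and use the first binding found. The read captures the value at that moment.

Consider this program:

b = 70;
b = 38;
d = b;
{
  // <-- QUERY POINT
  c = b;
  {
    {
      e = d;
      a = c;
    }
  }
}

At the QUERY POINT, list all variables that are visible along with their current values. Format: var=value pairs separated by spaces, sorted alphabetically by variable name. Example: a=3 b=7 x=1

Step 1: declare b=70 at depth 0
Step 2: declare b=38 at depth 0
Step 3: declare d=(read b)=38 at depth 0
Step 4: enter scope (depth=1)
Visible at query point: b=38 d=38

Answer: b=38 d=38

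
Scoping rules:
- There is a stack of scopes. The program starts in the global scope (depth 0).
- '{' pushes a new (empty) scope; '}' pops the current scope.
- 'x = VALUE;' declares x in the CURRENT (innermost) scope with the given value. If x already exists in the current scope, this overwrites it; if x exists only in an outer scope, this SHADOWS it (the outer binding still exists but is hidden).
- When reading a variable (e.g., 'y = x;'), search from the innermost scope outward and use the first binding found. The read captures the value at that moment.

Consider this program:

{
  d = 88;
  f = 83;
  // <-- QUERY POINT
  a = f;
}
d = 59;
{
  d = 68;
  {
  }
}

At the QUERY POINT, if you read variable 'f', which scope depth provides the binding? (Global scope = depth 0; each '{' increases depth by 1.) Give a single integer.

Answer: 1

Derivation:
Step 1: enter scope (depth=1)
Step 2: declare d=88 at depth 1
Step 3: declare f=83 at depth 1
Visible at query point: d=88 f=83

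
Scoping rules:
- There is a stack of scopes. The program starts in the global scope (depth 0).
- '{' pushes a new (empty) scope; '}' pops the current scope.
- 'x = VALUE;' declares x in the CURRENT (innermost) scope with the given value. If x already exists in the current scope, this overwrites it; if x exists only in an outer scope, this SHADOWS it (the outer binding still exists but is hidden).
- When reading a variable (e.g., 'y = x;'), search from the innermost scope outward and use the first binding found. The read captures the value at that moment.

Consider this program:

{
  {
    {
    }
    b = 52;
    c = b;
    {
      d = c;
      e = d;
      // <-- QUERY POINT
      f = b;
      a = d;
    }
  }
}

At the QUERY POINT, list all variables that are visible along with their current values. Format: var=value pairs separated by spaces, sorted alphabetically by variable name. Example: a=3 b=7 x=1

Answer: b=52 c=52 d=52 e=52

Derivation:
Step 1: enter scope (depth=1)
Step 2: enter scope (depth=2)
Step 3: enter scope (depth=3)
Step 4: exit scope (depth=2)
Step 5: declare b=52 at depth 2
Step 6: declare c=(read b)=52 at depth 2
Step 7: enter scope (depth=3)
Step 8: declare d=(read c)=52 at depth 3
Step 9: declare e=(read d)=52 at depth 3
Visible at query point: b=52 c=52 d=52 e=52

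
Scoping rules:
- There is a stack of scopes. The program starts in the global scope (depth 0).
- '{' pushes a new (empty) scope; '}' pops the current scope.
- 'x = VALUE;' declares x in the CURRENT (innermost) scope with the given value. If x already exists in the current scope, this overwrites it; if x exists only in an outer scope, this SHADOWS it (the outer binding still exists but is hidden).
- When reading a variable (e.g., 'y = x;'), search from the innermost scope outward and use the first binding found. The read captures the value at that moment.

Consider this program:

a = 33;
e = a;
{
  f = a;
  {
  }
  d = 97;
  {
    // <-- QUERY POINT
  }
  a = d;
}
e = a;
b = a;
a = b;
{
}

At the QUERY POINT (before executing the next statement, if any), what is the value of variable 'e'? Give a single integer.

Answer: 33

Derivation:
Step 1: declare a=33 at depth 0
Step 2: declare e=(read a)=33 at depth 0
Step 3: enter scope (depth=1)
Step 4: declare f=(read a)=33 at depth 1
Step 5: enter scope (depth=2)
Step 6: exit scope (depth=1)
Step 7: declare d=97 at depth 1
Step 8: enter scope (depth=2)
Visible at query point: a=33 d=97 e=33 f=33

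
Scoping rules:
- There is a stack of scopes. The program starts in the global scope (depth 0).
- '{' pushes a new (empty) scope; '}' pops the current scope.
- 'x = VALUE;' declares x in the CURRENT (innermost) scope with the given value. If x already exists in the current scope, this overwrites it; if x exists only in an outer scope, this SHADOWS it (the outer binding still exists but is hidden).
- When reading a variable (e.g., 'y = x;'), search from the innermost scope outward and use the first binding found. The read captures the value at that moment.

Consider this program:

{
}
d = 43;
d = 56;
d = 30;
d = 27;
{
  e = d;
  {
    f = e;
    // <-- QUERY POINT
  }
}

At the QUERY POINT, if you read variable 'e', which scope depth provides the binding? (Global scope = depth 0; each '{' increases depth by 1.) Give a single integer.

Step 1: enter scope (depth=1)
Step 2: exit scope (depth=0)
Step 3: declare d=43 at depth 0
Step 4: declare d=56 at depth 0
Step 5: declare d=30 at depth 0
Step 6: declare d=27 at depth 0
Step 7: enter scope (depth=1)
Step 8: declare e=(read d)=27 at depth 1
Step 9: enter scope (depth=2)
Step 10: declare f=(read e)=27 at depth 2
Visible at query point: d=27 e=27 f=27

Answer: 1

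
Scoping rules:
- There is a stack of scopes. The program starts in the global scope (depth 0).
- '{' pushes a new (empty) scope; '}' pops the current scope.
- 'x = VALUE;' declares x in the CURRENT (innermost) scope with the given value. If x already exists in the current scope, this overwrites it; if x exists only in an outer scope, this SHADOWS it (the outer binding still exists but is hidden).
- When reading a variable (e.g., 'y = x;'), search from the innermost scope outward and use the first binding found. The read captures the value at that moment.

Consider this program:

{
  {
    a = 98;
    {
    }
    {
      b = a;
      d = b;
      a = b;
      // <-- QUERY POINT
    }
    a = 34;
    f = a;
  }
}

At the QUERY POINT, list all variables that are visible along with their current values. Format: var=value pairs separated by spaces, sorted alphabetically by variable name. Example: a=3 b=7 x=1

Step 1: enter scope (depth=1)
Step 2: enter scope (depth=2)
Step 3: declare a=98 at depth 2
Step 4: enter scope (depth=3)
Step 5: exit scope (depth=2)
Step 6: enter scope (depth=3)
Step 7: declare b=(read a)=98 at depth 3
Step 8: declare d=(read b)=98 at depth 3
Step 9: declare a=(read b)=98 at depth 3
Visible at query point: a=98 b=98 d=98

Answer: a=98 b=98 d=98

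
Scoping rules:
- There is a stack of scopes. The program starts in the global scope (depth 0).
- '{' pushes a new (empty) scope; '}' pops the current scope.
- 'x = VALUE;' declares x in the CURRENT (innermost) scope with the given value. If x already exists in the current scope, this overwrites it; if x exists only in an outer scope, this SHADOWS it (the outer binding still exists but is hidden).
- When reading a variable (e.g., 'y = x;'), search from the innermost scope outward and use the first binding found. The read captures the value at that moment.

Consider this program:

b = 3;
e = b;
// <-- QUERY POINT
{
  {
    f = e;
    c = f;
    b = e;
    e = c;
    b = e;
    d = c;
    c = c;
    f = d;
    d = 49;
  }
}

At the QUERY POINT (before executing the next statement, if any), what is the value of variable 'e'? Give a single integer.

Answer: 3

Derivation:
Step 1: declare b=3 at depth 0
Step 2: declare e=(read b)=3 at depth 0
Visible at query point: b=3 e=3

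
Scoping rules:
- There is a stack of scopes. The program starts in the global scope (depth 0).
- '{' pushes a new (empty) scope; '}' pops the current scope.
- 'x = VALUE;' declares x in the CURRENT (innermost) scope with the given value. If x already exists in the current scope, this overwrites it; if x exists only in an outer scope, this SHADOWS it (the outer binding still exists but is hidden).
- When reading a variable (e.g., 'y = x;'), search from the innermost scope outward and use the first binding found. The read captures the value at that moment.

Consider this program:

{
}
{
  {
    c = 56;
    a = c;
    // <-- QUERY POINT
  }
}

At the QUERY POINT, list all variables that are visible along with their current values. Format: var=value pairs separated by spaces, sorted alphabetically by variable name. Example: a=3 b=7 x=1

Step 1: enter scope (depth=1)
Step 2: exit scope (depth=0)
Step 3: enter scope (depth=1)
Step 4: enter scope (depth=2)
Step 5: declare c=56 at depth 2
Step 6: declare a=(read c)=56 at depth 2
Visible at query point: a=56 c=56

Answer: a=56 c=56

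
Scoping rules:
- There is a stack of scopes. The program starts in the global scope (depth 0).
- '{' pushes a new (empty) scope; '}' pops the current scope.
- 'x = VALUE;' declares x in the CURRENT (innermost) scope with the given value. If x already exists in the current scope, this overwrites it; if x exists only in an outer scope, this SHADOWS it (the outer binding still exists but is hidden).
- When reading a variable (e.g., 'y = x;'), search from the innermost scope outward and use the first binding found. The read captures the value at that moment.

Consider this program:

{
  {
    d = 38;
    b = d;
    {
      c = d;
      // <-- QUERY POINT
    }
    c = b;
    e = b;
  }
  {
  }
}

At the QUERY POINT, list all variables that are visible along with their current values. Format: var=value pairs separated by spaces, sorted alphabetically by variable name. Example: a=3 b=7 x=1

Step 1: enter scope (depth=1)
Step 2: enter scope (depth=2)
Step 3: declare d=38 at depth 2
Step 4: declare b=(read d)=38 at depth 2
Step 5: enter scope (depth=3)
Step 6: declare c=(read d)=38 at depth 3
Visible at query point: b=38 c=38 d=38

Answer: b=38 c=38 d=38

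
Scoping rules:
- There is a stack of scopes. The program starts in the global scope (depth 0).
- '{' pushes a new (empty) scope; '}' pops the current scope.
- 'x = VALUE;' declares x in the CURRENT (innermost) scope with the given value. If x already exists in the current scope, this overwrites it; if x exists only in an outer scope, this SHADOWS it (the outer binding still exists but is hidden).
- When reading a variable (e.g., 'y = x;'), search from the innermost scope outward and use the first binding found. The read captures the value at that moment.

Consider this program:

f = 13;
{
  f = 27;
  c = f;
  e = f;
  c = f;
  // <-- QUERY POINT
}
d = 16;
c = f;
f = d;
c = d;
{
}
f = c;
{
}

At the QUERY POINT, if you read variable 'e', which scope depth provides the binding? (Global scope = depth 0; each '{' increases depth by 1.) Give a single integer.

Step 1: declare f=13 at depth 0
Step 2: enter scope (depth=1)
Step 3: declare f=27 at depth 1
Step 4: declare c=(read f)=27 at depth 1
Step 5: declare e=(read f)=27 at depth 1
Step 6: declare c=(read f)=27 at depth 1
Visible at query point: c=27 e=27 f=27

Answer: 1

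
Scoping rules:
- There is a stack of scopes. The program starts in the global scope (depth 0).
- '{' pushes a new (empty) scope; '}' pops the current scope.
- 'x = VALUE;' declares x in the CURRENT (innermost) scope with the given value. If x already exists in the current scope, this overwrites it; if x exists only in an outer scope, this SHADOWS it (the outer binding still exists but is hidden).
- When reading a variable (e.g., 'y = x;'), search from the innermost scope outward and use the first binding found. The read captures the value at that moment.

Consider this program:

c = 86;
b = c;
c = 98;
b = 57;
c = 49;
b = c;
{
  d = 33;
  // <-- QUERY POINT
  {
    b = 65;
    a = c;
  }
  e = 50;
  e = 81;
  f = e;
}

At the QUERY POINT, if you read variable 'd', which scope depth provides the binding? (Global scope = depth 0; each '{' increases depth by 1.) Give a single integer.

Answer: 1

Derivation:
Step 1: declare c=86 at depth 0
Step 2: declare b=(read c)=86 at depth 0
Step 3: declare c=98 at depth 0
Step 4: declare b=57 at depth 0
Step 5: declare c=49 at depth 0
Step 6: declare b=(read c)=49 at depth 0
Step 7: enter scope (depth=1)
Step 8: declare d=33 at depth 1
Visible at query point: b=49 c=49 d=33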